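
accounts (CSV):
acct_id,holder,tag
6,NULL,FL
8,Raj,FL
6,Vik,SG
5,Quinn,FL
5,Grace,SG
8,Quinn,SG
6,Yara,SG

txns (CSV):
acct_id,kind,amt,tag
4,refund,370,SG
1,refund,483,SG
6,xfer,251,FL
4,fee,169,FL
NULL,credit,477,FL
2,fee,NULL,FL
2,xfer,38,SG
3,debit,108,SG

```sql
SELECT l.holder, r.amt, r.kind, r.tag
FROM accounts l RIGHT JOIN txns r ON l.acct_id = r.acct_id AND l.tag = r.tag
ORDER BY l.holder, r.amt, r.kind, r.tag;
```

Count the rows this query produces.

8

RIGHT JOIN keeps every row from `txns`; unmatched rows get NULL for `accounts`'s columns.
Matching on l.acct_id = r.acct_id AND l.tag = r.tag. A NULL in a compared column never satisfies the condition.
Matched pairs: 1; unmatched r rows kept: 7.
Total: 1 matched + 7 padded = 8 rows.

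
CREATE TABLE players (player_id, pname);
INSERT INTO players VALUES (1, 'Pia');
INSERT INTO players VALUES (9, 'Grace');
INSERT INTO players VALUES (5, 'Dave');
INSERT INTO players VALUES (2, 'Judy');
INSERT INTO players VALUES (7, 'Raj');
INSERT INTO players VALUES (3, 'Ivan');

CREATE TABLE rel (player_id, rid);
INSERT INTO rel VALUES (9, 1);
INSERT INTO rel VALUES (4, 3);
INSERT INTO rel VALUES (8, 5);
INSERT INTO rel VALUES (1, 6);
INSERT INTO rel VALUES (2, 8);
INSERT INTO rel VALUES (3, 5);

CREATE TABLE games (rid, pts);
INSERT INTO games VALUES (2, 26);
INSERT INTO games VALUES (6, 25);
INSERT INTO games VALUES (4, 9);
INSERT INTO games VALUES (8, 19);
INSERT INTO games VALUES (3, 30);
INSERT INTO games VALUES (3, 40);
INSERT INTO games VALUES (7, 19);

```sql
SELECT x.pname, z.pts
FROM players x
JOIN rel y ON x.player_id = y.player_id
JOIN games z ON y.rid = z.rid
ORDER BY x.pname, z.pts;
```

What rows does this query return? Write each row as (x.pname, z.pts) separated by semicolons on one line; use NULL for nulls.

(Judy, 19); (Pia, 25)

Evaluate left to right. First `players x INNER JOIN rel y` on player_id: 4 row(s).
Then INNER JOIN `games z` on rid: keep only rows whose y.rid appears in z.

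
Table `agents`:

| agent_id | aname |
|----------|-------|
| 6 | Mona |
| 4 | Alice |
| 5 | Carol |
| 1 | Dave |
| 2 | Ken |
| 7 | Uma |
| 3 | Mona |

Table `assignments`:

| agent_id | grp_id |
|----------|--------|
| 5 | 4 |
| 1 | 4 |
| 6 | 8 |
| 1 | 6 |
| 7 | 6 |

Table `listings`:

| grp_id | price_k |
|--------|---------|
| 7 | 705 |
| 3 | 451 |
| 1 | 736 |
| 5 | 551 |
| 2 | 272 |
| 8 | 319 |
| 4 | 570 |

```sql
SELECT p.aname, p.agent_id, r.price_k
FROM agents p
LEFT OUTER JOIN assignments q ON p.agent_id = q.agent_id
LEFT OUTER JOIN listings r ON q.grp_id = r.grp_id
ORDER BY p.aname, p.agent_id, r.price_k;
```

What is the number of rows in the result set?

Joins associate left-to-right: agents LEFT JOIN assignments on agent_id gives 8 intermediate row(s).
Then LEFT JOIN `listings r` on grp_id: each of those 8 rows is kept; rows whose q.grp_id has no match in r get NULL for r's columns.
Result: 8 row(s).

8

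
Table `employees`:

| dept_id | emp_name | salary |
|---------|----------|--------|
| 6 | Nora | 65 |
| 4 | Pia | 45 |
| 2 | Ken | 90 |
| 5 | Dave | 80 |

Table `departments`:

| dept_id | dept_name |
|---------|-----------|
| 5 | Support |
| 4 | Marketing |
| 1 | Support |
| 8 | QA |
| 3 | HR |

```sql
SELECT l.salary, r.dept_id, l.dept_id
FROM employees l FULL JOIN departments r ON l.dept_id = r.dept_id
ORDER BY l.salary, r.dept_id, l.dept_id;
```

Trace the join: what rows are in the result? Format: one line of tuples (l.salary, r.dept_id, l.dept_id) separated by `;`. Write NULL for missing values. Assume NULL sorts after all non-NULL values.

FULL OUTER JOIN keeps every row from both sides; unmatched rows get NULL for the other side's columns.
Matching on l.dept_id = r.dept_id.
Matched pairs: 2; unmatched l rows kept: 2; unmatched r rows kept: 3.

(45, 4, 4); (65, NULL, 6); (80, 5, 5); (90, NULL, 2); (NULL, 1, NULL); (NULL, 3, NULL); (NULL, 8, NULL)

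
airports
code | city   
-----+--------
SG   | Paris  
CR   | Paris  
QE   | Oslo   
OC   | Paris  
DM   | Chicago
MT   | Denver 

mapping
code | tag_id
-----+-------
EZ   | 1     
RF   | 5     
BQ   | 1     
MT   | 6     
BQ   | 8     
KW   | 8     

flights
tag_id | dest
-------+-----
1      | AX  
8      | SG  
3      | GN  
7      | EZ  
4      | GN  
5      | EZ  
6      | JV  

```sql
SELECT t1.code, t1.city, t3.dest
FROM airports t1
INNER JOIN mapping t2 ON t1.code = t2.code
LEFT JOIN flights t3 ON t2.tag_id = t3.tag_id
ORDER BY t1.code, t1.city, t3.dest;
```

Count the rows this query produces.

1

Evaluate left to right. First `airports t1 INNER JOIN mapping t2` on code: 1 row(s).
Then LEFT JOIN `flights t3` on tag_id: each of those 1 rows is kept; rows whose t2.tag_id has no match in t3 get NULL for t3's columns.
Result: 1 row(s).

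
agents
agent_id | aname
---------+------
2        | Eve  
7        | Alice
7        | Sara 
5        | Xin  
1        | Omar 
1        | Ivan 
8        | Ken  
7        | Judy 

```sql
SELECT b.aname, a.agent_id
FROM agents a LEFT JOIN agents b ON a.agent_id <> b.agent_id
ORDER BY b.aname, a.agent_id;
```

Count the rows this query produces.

48

LEFT JOIN keeps every row from `agents a`; unmatched rows get NULL for `agents b`'s columns.
Matching on a.agent_id <> b.agent_id.
Matched pairs: 48; unmatched a rows kept: 0.
Total: 48 rows.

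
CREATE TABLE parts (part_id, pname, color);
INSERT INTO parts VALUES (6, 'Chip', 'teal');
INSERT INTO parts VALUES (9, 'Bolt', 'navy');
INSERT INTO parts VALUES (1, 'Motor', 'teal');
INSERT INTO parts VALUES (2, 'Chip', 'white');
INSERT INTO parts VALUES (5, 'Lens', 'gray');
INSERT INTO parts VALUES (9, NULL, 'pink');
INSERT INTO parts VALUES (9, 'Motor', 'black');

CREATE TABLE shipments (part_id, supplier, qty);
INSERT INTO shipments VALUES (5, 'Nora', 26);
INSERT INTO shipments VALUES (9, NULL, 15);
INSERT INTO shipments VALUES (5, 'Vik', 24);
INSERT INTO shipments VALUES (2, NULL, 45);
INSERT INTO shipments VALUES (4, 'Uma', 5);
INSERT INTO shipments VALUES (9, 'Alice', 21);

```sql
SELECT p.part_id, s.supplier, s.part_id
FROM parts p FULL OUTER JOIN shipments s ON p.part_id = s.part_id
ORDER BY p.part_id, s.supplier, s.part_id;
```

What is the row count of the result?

FULL OUTER JOIN keeps every row from both sides; unmatched rows get NULL for the other side's columns.
Matching on p.part_id = s.part_id.
Matched pairs: 9; unmatched p rows kept: 2; unmatched s rows kept: 1.
Total: 9 matched + 3 padded = 12 rows.

12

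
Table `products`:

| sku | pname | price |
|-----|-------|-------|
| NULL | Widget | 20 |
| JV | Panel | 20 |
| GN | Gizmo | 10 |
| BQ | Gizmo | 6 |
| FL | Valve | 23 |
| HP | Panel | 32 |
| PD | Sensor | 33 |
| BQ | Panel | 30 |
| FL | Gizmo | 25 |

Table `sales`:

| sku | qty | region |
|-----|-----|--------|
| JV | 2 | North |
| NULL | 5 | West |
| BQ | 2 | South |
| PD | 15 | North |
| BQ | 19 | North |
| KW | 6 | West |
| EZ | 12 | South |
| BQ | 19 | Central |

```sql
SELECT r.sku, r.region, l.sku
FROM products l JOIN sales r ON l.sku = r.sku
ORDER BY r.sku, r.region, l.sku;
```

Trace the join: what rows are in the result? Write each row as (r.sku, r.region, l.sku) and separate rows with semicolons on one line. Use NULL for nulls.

(BQ, Central, BQ); (BQ, Central, BQ); (BQ, North, BQ); (BQ, North, BQ); (BQ, South, BQ); (BQ, South, BQ); (JV, North, JV); (PD, North, PD)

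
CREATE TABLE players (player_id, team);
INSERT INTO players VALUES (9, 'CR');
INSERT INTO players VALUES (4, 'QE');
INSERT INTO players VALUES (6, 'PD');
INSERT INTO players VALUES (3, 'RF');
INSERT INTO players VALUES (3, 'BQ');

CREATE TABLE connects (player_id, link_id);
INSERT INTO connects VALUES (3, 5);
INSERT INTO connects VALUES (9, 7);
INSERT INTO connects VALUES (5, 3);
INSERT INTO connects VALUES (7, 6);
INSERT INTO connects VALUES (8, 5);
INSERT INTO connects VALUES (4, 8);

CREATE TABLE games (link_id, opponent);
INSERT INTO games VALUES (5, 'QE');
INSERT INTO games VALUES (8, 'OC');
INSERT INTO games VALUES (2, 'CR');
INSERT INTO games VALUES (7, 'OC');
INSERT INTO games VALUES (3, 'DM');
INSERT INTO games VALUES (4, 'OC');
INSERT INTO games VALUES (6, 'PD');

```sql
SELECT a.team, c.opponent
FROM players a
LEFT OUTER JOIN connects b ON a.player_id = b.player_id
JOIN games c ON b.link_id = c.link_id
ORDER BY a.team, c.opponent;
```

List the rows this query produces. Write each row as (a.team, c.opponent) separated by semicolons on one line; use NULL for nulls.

Evaluate left to right. First `players a LEFT JOIN connects b` on player_id: 5 row(s).
Then INNER JOIN `games c` on link_id: keep only rows whose b.link_id appears in c.

(BQ, QE); (CR, OC); (QE, OC); (RF, QE)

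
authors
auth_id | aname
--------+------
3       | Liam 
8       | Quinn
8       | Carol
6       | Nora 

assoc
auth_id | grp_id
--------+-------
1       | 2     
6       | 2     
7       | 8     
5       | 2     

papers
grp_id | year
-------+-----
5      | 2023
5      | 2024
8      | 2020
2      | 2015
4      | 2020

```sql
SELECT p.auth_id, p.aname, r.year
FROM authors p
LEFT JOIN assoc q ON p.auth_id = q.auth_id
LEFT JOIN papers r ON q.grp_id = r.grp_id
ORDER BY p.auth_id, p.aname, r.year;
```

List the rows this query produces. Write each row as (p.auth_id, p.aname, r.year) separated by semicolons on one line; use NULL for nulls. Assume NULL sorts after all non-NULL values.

Evaluate left to right. First `authors p LEFT JOIN assoc q` on auth_id: 4 row(s).
Then LEFT JOIN `papers r` on grp_id: each of those 4 rows is kept; rows whose q.grp_id has no match in r get NULL for r's columns.

(3, Liam, NULL); (6, Nora, 2015); (8, Carol, NULL); (8, Quinn, NULL)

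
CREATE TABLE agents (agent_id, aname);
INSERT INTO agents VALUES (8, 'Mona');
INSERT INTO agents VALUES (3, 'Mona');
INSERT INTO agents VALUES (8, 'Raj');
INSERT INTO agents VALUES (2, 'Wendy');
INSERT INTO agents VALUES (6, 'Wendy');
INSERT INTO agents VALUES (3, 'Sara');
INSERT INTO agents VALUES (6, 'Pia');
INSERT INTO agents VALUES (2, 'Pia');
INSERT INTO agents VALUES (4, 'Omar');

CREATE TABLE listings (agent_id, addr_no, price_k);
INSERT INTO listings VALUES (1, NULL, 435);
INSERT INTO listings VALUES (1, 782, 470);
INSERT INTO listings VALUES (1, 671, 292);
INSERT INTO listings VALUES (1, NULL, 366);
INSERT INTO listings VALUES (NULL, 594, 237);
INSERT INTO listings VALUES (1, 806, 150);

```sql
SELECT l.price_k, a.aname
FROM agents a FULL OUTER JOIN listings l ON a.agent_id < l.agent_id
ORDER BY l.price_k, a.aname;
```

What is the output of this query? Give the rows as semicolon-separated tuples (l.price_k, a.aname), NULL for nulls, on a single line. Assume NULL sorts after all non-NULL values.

FULL OUTER JOIN keeps every row from both sides; unmatched rows get NULL for the other side's columns.
Matching on a.agent_id < l.agent_id. A NULL in a compared column never satisfies the condition.
- agent_id=8: no l row matches, row kept with l columns NULL.
- agent_id=3: no l row matches, row kept with l columns NULL.
- agent_id=8: no l row matches, row kept with l columns NULL.
- agent_id=2: no l row matches, row kept with l columns NULL.
- agent_id=6: no l row matches, row kept with l columns NULL.
- agent_id=3: no l row matches, row kept with l columns NULL.
- agent_id=6: no l row matches, row kept with l columns NULL.
- agent_id=2: no l row matches, row kept with l columns NULL.
- agent_id=4: no l row matches, row kept with l columns NULL.
- 6 row(s) from l found no a partner → padded with NULL.

(150, NULL); (237, NULL); (292, NULL); (366, NULL); (435, NULL); (470, NULL); (NULL, Mona); (NULL, Mona); (NULL, Omar); (NULL, Pia); (NULL, Pia); (NULL, Raj); (NULL, Sara); (NULL, Wendy); (NULL, Wendy)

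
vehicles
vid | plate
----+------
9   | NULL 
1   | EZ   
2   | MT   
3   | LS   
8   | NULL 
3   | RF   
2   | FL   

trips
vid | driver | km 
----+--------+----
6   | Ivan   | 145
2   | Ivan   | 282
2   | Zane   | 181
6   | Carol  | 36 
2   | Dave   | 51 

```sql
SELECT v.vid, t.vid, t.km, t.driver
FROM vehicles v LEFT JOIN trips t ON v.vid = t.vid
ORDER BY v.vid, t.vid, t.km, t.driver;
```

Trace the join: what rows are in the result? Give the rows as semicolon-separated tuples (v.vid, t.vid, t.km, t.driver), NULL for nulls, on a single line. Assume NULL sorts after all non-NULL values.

(1, NULL, NULL, NULL); (2, 2, 51, Dave); (2, 2, 51, Dave); (2, 2, 181, Zane); (2, 2, 181, Zane); (2, 2, 282, Ivan); (2, 2, 282, Ivan); (3, NULL, NULL, NULL); (3, NULL, NULL, NULL); (8, NULL, NULL, NULL); (9, NULL, NULL, NULL)

LEFT JOIN keeps every row from `vehicles`; unmatched rows get NULL for `trips`'s columns.
Matching on v.vid = t.vid.
Matched pairs: 6; unmatched v rows kept: 5.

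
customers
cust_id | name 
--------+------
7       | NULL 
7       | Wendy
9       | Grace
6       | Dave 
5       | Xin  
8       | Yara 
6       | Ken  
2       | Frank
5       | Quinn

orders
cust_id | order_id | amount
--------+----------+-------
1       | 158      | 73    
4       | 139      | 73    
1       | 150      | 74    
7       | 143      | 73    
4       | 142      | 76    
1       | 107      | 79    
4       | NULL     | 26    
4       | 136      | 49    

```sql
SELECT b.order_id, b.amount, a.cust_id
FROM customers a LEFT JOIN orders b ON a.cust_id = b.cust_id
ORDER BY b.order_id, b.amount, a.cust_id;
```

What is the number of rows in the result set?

LEFT JOIN keeps every row from `customers`; unmatched rows get NULL for `orders`'s columns.
Matching on a.cust_id = b.cust_id.
- a row (cust_id=7): matches 1 b row(s) → 1 output row(s).
- a row (cust_id=7): matches 1 b row(s) → 1 output row(s).
- a row (cust_id=9): no match → kept, b columns NULL.
- a row (cust_id=6): no match → kept, b columns NULL.
- a row (cust_id=5): no match → kept, b columns NULL.
- a row (cust_id=8): no match → kept, b columns NULL.
- a row (cust_id=6): no match → kept, b columns NULL.
- a row (cust_id=2): no match → kept, b columns NULL.
- a row (cust_id=5): no match → kept, b columns NULL.
Total: 2 matched + 7 padded = 9 rows.

9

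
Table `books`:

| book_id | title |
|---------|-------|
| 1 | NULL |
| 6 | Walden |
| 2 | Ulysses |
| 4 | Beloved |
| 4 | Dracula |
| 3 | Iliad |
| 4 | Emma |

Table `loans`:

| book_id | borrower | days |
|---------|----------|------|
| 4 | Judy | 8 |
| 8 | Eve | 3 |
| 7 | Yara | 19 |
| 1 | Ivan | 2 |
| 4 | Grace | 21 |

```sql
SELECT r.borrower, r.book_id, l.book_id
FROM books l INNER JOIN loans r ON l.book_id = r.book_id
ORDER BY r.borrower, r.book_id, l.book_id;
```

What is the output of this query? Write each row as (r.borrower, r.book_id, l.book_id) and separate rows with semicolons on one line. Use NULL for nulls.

INNER JOIN keeps only pairs where the ON condition holds.
Matching on l.book_id = r.book_id.
- l row (book_id=1): matches 1 r row(s) → 1 output row(s).
- l row (book_id=6): no match → dropped.
- l row (book_id=2): no match → dropped.
- l row (book_id=4): matches 2 r row(s) → 2 output row(s).
- l row (book_id=4): matches 2 r row(s) → 2 output row(s).
- l row (book_id=3): no match → dropped.
- l row (book_id=4): matches 2 r row(s) → 2 output row(s).
After projecting and ordering:
r.borrower | r.book_id | l.book_id
Grace | 4 | 4
Grace | 4 | 4
Grace | 4 | 4
Ivan | 1 | 1
Judy | 4 | 4
Judy | 4 | 4
Judy | 4 | 4

(Grace, 4, 4); (Grace, 4, 4); (Grace, 4, 4); (Ivan, 1, 1); (Judy, 4, 4); (Judy, 4, 4); (Judy, 4, 4)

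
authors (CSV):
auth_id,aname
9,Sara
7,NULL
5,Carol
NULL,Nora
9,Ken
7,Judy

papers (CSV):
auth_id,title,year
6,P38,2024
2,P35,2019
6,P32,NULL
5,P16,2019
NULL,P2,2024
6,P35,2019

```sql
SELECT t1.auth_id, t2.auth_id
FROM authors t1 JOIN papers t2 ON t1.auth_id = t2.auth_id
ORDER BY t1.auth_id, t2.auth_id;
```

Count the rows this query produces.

INNER JOIN keeps only pairs where the ON condition holds.
Matching on t1.auth_id = t2.auth_id. A NULL in a compared column never satisfies the condition.
- t1[0] auth_id=9 → no match; dropped.
- t1[1] auth_id=7 → no match; dropped.
- t1[2] auth_id=5 → 1 match(es) in t2 → 1 row(s).
- t1[3] auth_id=NULL → no match; dropped.
- t1[4] auth_id=9 → no match; dropped.
- t1[5] auth_id=7 → no match; dropped.
Total: 1 rows.

1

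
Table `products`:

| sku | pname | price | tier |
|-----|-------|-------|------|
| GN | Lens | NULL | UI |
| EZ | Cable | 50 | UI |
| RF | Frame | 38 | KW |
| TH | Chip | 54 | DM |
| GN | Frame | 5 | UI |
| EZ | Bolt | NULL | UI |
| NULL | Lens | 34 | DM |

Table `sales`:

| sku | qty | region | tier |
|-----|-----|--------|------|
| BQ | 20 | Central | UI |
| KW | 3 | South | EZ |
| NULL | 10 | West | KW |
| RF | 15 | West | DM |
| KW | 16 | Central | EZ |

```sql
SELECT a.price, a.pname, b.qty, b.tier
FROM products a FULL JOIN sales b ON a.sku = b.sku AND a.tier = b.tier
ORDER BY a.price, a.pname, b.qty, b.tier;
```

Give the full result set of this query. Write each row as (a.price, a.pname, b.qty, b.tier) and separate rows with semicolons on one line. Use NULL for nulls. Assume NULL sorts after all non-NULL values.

(5, Frame, NULL, NULL); (34, Lens, NULL, NULL); (38, Frame, NULL, NULL); (50, Cable, NULL, NULL); (54, Chip, NULL, NULL); (NULL, Bolt, NULL, NULL); (NULL, Lens, NULL, NULL); (NULL, NULL, 3, EZ); (NULL, NULL, 10, KW); (NULL, NULL, 15, DM); (NULL, NULL, 16, EZ); (NULL, NULL, 20, UI)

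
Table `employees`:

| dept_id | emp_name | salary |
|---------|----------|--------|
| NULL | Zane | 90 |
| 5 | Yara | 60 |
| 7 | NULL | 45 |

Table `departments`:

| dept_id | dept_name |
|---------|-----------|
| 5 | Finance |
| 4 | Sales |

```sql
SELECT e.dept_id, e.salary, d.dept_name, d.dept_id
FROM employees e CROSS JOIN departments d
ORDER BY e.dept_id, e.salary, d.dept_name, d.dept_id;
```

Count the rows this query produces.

6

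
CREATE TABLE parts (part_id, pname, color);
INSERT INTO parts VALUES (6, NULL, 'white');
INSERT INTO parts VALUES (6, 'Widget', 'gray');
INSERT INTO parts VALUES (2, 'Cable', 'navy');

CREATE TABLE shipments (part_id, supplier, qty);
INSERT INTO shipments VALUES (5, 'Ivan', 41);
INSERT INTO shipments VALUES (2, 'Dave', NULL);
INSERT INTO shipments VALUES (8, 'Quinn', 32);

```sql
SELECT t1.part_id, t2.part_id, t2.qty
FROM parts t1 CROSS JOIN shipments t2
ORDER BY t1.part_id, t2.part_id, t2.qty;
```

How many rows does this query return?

9

CROSS JOIN pairs every row of `parts` with every row of `shipments`: 3 × 3 = 9 rows.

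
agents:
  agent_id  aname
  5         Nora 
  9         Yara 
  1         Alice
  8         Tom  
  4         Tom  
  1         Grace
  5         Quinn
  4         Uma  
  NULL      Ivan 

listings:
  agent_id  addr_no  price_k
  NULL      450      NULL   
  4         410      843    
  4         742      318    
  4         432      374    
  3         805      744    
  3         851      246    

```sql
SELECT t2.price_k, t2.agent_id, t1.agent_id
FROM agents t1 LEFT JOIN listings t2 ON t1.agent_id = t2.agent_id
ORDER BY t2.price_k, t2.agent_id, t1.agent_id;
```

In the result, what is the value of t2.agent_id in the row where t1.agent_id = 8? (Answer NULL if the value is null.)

NULL

LEFT JOIN keeps every row from `agents`; unmatched rows get NULL for `listings`'s columns.
Matching on t1.agent_id = t2.agent_id. A NULL in a compared column never satisfies the condition.
Matched pairs: 6; unmatched t1 rows kept: 7.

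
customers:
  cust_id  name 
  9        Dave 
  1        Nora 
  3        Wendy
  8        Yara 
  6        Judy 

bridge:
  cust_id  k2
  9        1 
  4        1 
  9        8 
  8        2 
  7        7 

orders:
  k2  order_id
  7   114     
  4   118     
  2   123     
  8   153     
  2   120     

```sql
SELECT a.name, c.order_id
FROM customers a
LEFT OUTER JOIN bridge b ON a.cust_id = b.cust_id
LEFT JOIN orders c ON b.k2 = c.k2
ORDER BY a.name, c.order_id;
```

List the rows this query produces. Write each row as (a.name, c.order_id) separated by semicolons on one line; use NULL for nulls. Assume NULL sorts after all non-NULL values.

(Dave, 153); (Dave, NULL); (Judy, NULL); (Nora, NULL); (Wendy, NULL); (Yara, 120); (Yara, 123)

Evaluate left to right. First `customers a LEFT JOIN bridge b` on cust_id: 6 row(s).
Then LEFT JOIN `orders c` on k2: each of those 6 rows is kept; rows whose b.k2 has no match in c get NULL for c's columns.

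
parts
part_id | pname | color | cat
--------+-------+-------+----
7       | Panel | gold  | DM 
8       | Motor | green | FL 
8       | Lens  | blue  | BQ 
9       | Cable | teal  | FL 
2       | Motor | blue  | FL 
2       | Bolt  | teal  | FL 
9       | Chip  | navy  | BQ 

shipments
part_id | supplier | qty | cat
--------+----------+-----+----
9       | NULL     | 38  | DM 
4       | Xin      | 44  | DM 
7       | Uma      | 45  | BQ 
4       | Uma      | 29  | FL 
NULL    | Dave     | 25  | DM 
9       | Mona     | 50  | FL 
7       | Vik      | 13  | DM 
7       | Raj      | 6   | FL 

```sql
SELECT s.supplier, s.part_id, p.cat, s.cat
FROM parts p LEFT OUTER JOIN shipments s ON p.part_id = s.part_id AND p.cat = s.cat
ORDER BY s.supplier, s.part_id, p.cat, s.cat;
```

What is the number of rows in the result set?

LEFT JOIN keeps every row from `parts`; unmatched rows get NULL for `shipments`'s columns.
Matching on p.part_id = s.part_id AND p.cat = s.cat. A NULL in a compared column never satisfies the condition.
Matched pairs: 2; unmatched p rows kept: 5.
Total: 2 matched + 5 padded = 7 rows.

7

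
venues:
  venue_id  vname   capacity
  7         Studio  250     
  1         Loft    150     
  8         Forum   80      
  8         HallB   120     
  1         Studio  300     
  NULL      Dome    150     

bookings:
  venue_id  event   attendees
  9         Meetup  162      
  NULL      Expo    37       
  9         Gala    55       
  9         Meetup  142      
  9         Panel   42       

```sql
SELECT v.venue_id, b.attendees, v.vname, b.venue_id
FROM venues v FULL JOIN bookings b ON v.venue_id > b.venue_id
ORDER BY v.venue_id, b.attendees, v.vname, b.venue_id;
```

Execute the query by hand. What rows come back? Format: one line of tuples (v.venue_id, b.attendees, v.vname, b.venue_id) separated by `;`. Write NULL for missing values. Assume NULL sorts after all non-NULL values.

FULL OUTER JOIN keeps every row from both sides; unmatched rows get NULL for the other side's columns.
Matching on v.venue_id > b.venue_id. A NULL in a compared column never satisfies the condition.
Matched pairs: 0; unmatched v rows kept: 6; unmatched b rows kept: 5.

(1, NULL, Loft, NULL); (1, NULL, Studio, NULL); (7, NULL, Studio, NULL); (8, NULL, Forum, NULL); (8, NULL, HallB, NULL); (NULL, 37, NULL, NULL); (NULL, 42, NULL, 9); (NULL, 55, NULL, 9); (NULL, 142, NULL, 9); (NULL, 162, NULL, 9); (NULL, NULL, Dome, NULL)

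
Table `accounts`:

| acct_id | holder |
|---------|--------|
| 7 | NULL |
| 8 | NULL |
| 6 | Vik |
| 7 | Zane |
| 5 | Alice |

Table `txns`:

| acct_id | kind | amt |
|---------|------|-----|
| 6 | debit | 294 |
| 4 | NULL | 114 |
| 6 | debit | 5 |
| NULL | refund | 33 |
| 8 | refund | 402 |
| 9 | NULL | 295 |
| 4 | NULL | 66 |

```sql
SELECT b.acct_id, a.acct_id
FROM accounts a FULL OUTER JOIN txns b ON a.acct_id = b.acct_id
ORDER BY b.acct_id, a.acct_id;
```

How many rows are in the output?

FULL OUTER JOIN keeps every row from both sides; unmatched rows get NULL for the other side's columns.
Matching on a.acct_id = b.acct_id. A NULL in a compared column never satisfies the condition.
Matched pairs: 3; unmatched a rows kept: 3; unmatched b rows kept: 4.
Total: 3 matched + 7 padded = 10 rows.

10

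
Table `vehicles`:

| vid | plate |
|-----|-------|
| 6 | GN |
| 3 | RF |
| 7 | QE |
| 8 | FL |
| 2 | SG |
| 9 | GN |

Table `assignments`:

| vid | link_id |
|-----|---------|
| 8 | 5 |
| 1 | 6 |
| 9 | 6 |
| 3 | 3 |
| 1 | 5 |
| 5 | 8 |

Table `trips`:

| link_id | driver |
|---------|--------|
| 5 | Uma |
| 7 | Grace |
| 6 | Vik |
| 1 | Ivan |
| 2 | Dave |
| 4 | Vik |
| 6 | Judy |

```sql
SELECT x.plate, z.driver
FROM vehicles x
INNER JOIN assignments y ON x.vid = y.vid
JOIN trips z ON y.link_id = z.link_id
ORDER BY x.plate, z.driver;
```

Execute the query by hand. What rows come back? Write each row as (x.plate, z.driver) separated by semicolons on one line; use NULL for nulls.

(FL, Uma); (GN, Judy); (GN, Vik)

Joins associate left-to-right: vehicles INNER JOIN assignments on vid gives 3 intermediate row(s).
Then INNER JOIN `trips z` on link_id: keep only rows whose y.link_id appears in z.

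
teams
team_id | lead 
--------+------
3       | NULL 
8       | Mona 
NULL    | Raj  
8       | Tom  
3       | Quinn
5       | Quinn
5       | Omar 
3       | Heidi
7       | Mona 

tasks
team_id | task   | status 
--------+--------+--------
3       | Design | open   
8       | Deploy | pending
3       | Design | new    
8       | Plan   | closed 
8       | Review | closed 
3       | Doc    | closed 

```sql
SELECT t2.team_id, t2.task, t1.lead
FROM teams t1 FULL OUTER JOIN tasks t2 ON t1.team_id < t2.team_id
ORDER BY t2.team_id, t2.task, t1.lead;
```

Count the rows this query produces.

24

FULL OUTER JOIN keeps every row from both sides; unmatched rows get NULL for the other side's columns.
Matching on t1.team_id < t2.team_id. A NULL in a compared column never satisfies the condition.
Matched pairs: 18; unmatched t1 rows kept: 3; unmatched t2 rows kept: 3.
Total: 18 matched + 6 padded = 24 rows.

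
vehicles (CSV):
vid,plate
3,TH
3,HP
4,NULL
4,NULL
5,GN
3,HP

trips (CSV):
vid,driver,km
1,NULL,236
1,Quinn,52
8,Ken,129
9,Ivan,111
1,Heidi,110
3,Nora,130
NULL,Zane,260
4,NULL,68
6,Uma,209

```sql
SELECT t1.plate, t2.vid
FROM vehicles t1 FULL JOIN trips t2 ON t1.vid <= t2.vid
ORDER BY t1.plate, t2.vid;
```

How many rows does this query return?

FULL OUTER JOIN keeps every row from both sides; unmatched rows get NULL for the other side's columns.
Matching on t1.vid <= t2.vid. A NULL in a compared column never satisfies the condition.
- vid=3: 5 matching t2 row(s), so 5 row(s) emitted.
- vid=3: 5 matching t2 row(s), so 5 row(s) emitted.
- vid=4: 4 matching t2 row(s), so 4 row(s) emitted.
- vid=4: 4 matching t2 row(s), so 4 row(s) emitted.
- vid=5: 3 matching t2 row(s), so 3 row(s) emitted.
- vid=3: 5 matching t2 row(s), so 5 row(s) emitted.
- 4 row(s) from t2 found no t1 partner → padded with NULL.
Total: 26 matched + 4 padded = 30 rows.

30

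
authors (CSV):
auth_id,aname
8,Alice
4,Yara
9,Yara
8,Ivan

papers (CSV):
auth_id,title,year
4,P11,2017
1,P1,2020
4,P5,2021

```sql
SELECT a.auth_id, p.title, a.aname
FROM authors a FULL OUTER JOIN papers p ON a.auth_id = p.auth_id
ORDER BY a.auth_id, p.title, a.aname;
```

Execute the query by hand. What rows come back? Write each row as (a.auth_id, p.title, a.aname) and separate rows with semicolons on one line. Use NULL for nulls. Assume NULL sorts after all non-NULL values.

(4, P11, Yara); (4, P5, Yara); (8, NULL, Alice); (8, NULL, Ivan); (9, NULL, Yara); (NULL, P1, NULL)

FULL OUTER JOIN keeps every row from both sides; unmatched rows get NULL for the other side's columns.
Matching on a.auth_id = p.auth_id.
- a (auth_id=8) has no partner → padded with NULL.
- a (auth_id=4) pairs with 2 row(s) of p.
- a (auth_id=9) has no partner → padded with NULL.
- a (auth_id=8) has no partner → padded with NULL.
- 1 row(s) from p found no a partner → padded with NULL.
After projecting and ordering:
a.auth_id | p.title | a.aname
4 | P11 | Yara
4 | P5 | Yara
8 | NULL | Alice
8 | NULL | Ivan
9 | NULL | Yara
NULL | P1 | NULL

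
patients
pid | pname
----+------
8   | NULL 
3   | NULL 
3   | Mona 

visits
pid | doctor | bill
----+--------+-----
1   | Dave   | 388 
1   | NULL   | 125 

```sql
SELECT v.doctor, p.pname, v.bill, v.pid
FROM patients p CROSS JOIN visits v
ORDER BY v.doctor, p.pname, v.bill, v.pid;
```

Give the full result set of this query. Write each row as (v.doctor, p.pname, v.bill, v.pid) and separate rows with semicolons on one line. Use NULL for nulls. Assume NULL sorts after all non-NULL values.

(Dave, Mona, 388, 1); (Dave, NULL, 388, 1); (Dave, NULL, 388, 1); (NULL, Mona, 125, 1); (NULL, NULL, 125, 1); (NULL, NULL, 125, 1)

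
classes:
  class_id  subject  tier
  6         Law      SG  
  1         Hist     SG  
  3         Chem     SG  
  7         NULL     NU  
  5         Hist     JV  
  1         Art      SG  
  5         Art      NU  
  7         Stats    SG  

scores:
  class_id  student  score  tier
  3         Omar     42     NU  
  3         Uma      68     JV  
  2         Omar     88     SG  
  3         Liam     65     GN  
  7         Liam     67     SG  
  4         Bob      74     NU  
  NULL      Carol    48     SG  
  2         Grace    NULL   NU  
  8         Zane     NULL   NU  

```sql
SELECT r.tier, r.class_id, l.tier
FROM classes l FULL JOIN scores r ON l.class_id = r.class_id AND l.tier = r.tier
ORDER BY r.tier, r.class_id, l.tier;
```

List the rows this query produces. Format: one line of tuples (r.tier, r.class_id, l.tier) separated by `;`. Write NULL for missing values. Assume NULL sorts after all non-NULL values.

FULL OUTER JOIN keeps every row from both sides; unmatched rows get NULL for the other side's columns.
Matching on l.class_id = r.class_id AND l.tier = r.tier. A NULL in a compared column never satisfies the condition.
Matched pairs: 1; unmatched l rows kept: 7; unmatched r rows kept: 8.

(GN, 3, NULL); (JV, 3, NULL); (NU, 2, NULL); (NU, 3, NULL); (NU, 4, NULL); (NU, 8, NULL); (SG, 2, NULL); (SG, 7, SG); (SG, NULL, NULL); (NULL, NULL, JV); (NULL, NULL, NU); (NULL, NULL, NU); (NULL, NULL, SG); (NULL, NULL, SG); (NULL, NULL, SG); (NULL, NULL, SG)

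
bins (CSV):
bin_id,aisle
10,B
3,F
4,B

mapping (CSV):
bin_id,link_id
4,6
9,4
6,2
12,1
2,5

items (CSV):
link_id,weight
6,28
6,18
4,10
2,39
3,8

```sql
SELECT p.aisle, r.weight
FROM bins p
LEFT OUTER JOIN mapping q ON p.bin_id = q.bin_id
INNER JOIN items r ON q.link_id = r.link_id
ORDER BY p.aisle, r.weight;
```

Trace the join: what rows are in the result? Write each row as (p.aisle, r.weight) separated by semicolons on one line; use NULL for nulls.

(B, 18); (B, 28)

Step 1 — p LEFT JOIN q on bin_id → 3 row(s).
Then INNER JOIN `items r` on link_id: keep only rows whose q.link_id appears in r.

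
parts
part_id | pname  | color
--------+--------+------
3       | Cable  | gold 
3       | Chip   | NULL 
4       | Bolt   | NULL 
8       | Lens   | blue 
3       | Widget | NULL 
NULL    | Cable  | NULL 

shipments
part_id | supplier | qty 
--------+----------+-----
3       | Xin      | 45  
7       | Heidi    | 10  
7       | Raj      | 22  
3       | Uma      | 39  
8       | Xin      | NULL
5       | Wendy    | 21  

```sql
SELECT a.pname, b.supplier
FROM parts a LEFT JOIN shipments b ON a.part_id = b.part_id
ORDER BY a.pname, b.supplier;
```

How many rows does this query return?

9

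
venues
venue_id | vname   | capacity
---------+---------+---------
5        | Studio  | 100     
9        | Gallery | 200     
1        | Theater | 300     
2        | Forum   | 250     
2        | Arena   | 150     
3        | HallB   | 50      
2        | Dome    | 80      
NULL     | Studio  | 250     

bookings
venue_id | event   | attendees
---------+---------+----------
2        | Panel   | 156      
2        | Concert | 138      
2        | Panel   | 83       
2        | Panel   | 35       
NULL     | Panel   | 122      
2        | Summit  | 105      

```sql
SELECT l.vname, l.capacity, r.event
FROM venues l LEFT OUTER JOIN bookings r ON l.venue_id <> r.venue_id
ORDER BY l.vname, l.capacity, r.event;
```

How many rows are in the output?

24

LEFT JOIN keeps every row from `venues`; unmatched rows get NULL for `bookings`'s columns.
Matching on l.venue_id <> r.venue_id. A NULL in a compared column never satisfies the condition.
Matched pairs: 20; unmatched l rows kept: 4.
Total: 20 matched + 4 padded = 24 rows.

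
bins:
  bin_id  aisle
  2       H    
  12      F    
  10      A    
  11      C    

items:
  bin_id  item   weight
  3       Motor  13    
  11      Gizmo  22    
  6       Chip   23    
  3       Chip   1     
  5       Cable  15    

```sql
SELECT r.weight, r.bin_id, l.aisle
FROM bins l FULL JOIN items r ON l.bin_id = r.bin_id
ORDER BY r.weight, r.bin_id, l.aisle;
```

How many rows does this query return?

8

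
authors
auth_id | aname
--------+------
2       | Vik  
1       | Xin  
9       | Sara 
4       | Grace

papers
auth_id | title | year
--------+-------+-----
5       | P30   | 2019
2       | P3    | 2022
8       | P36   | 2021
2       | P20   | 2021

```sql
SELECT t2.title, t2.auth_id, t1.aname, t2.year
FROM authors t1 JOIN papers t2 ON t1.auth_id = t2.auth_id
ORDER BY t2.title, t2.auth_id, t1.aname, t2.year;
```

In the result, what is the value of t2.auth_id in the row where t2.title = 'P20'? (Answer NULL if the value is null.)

INNER JOIN keeps only pairs where the ON condition holds.
Matching on t1.auth_id = t2.auth_id.
- auth_id=2: 2 matching t2 row(s), so 2 row(s) emitted.
- auth_id=1: no matching t2 row, dropped.
- auth_id=9: no matching t2 row, dropped.
- auth_id=4: no matching t2 row, dropped.

2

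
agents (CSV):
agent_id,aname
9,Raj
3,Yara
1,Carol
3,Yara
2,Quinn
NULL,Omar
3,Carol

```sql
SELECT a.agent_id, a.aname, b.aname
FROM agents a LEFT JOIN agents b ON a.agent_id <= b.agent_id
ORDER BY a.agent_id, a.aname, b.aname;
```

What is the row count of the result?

25

LEFT JOIN keeps every row from `agents a`; unmatched rows get NULL for `agents b`'s columns.
Matching on a.agent_id <= b.agent_id. A NULL in a compared column never satisfies the condition.
- a[0] agent_id=9 → 1 match(es) in b → 1 row(s).
- a[1] agent_id=3 → 4 match(es) in b → 4 row(s).
- a[2] agent_id=1 → 6 match(es) in b → 6 row(s).
- a[3] agent_id=3 → 4 match(es) in b → 4 row(s).
- a[4] agent_id=2 → 5 match(es) in b → 5 row(s).
- a[5] agent_id=NULL → no match; kept with NULLs on the b side.
- a[6] agent_id=3 → 4 match(es) in b → 4 row(s).
Total: 24 matched + 1 padded = 25 rows.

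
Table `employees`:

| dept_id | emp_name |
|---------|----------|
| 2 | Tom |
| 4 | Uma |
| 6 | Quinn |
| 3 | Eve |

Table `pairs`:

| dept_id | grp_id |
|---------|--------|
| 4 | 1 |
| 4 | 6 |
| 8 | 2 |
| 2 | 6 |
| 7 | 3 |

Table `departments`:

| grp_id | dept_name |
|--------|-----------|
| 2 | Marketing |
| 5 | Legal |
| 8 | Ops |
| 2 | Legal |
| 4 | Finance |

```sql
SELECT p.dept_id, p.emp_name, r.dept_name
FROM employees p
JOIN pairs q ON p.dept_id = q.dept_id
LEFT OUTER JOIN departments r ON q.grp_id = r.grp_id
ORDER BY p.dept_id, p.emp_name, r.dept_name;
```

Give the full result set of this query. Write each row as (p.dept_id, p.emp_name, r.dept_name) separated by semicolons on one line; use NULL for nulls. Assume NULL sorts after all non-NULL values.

(2, Tom, NULL); (4, Uma, NULL); (4, Uma, NULL)

Step 1 — p INNER JOIN q on dept_id → 3 row(s).
Then LEFT JOIN `departments r` on grp_id: each of those 3 rows is kept; rows whose q.grp_id has no match in r get NULL for r's columns.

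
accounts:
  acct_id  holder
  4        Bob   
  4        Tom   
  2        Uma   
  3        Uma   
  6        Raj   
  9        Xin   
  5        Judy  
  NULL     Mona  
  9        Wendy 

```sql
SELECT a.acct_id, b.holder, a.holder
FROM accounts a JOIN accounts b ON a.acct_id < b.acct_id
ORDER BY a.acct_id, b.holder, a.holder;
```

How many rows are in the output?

INNER JOIN keeps only pairs where the ON condition holds.
Matching on a.acct_id < b.acct_id. A NULL in a compared column never satisfies the condition.
- acct_id=4: 4 matching b row(s), so 4 row(s) emitted.
- acct_id=4: 4 matching b row(s), so 4 row(s) emitted.
- acct_id=2: 7 matching b row(s), so 7 row(s) emitted.
- acct_id=3: 6 matching b row(s), so 6 row(s) emitted.
- acct_id=6: 2 matching b row(s), so 2 row(s) emitted.
- acct_id=9: no matching b row, dropped.
- acct_id=5: 3 matching b row(s), so 3 row(s) emitted.
- acct_id=NULL: no matching b row, dropped.
- acct_id=9: no matching b row, dropped.
Total: 26 rows.

26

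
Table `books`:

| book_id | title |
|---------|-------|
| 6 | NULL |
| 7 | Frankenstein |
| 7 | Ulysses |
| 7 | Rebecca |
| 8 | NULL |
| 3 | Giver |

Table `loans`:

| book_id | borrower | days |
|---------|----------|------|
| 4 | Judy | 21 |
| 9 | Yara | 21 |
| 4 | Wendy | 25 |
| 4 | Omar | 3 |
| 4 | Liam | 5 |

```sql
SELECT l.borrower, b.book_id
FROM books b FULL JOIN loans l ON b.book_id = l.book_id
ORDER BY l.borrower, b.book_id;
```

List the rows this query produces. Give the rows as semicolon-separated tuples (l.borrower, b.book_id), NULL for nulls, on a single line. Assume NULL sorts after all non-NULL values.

(Judy, NULL); (Liam, NULL); (Omar, NULL); (Wendy, NULL); (Yara, NULL); (NULL, 3); (NULL, 6); (NULL, 7); (NULL, 7); (NULL, 7); (NULL, 8)

FULL OUTER JOIN keeps every row from both sides; unmatched rows get NULL for the other side's columns.
Matching on b.book_id = l.book_id.
- b row (book_id=6): no match → kept, l columns NULL.
- b row (book_id=7): no match → kept, l columns NULL.
- b row (book_id=7): no match → kept, l columns NULL.
- b row (book_id=7): no match → kept, l columns NULL.
- b row (book_id=8): no match → kept, l columns NULL.
- b row (book_id=3): no match → kept, l columns NULL.
- 5 l row(s) had no b match → kept, b columns NULL.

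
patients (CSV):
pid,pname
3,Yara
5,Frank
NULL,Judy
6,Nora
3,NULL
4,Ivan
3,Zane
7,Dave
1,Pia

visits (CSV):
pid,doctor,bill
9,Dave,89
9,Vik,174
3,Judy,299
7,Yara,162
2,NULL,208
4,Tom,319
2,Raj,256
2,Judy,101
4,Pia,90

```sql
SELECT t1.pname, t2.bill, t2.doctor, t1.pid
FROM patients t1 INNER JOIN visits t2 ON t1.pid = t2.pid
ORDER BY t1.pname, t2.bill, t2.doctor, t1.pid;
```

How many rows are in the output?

6

INNER JOIN keeps only pairs where the ON condition holds.
Matching on t1.pid = t2.pid. A NULL in a compared column never satisfies the condition.
- pid=3: 1 matching t2 row(s), so 1 row(s) emitted.
- pid=5: no matching t2 row, dropped.
- pid=NULL: no matching t2 row, dropped.
- pid=6: no matching t2 row, dropped.
- pid=3: 1 matching t2 row(s), so 1 row(s) emitted.
- pid=4: 2 matching t2 row(s), so 2 row(s) emitted.
- pid=3: 1 matching t2 row(s), so 1 row(s) emitted.
- pid=7: 1 matching t2 row(s), so 1 row(s) emitted.
- pid=1: no matching t2 row, dropped.
Total: 6 rows.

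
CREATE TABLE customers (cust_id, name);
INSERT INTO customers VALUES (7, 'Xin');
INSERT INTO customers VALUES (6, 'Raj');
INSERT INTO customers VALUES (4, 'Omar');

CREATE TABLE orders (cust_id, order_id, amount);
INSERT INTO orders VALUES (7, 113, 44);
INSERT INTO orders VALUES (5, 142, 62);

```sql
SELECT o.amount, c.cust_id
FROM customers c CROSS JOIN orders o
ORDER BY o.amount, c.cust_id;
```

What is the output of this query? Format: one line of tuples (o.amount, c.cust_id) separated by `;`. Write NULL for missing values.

CROSS JOIN pairs every row of `customers` with every row of `orders`: 3 × 2 = 6 rows.
After projecting and ordering:
o.amount | c.cust_id
44 | 4
44 | 6
44 | 7
62 | 4
62 | 6
62 | 7

(44, 4); (44, 6); (44, 7); (62, 4); (62, 6); (62, 7)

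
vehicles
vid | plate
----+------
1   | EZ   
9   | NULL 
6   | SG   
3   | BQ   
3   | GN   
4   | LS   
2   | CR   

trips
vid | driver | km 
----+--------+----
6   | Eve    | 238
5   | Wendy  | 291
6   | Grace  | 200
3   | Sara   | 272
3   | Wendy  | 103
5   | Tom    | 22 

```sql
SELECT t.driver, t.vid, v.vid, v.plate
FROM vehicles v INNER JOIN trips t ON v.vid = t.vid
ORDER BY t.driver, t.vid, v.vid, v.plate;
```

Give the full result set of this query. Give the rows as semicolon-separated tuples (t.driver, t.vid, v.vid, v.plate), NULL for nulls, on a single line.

INNER JOIN keeps only pairs where the ON condition holds.
Matching on v.vid = t.vid.
- vid=1: no matching t row, dropped.
- vid=9: no matching t row, dropped.
- vid=6: 2 matching t row(s), so 2 row(s) emitted.
- vid=3: 2 matching t row(s), so 2 row(s) emitted.
- vid=3: 2 matching t row(s), so 2 row(s) emitted.
- vid=4: no matching t row, dropped.
- vid=2: no matching t row, dropped.
After projecting and ordering:
t.driver | t.vid | v.vid | v.plate
Eve | 6 | 6 | SG
Grace | 6 | 6 | SG
Sara | 3 | 3 | BQ
Sara | 3 | 3 | GN
Wendy | 3 | 3 | BQ
Wendy | 3 | 3 | GN

(Eve, 6, 6, SG); (Grace, 6, 6, SG); (Sara, 3, 3, BQ); (Sara, 3, 3, GN); (Wendy, 3, 3, BQ); (Wendy, 3, 3, GN)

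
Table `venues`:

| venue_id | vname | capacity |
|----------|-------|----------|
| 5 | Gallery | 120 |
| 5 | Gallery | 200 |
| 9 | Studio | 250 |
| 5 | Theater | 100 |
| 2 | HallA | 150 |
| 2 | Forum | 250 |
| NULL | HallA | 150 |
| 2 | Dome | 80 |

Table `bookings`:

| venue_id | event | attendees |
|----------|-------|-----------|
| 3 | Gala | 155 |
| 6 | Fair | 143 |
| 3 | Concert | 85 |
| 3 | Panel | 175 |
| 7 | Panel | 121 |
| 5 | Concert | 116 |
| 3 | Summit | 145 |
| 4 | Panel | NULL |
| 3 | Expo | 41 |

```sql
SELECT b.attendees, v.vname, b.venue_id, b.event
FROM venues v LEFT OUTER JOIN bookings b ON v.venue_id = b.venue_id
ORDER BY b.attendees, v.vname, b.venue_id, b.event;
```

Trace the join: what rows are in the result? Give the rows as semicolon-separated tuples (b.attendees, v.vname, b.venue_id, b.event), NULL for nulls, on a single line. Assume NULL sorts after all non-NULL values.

LEFT JOIN keeps every row from `venues`; unmatched rows get NULL for `bookings`'s columns.
Matching on v.venue_id = b.venue_id. A NULL in a compared column never satisfies the condition.
- v[0] venue_id=5 → 1 match(es) in b → 1 row(s).
- v[1] venue_id=5 → 1 match(es) in b → 1 row(s).
- v[2] venue_id=9 → no match; kept with NULLs on the b side.
- v[3] venue_id=5 → 1 match(es) in b → 1 row(s).
- v[4] venue_id=2 → no match; kept with NULLs on the b side.
- v[5] venue_id=2 → no match; kept with NULLs on the b side.
- v[6] venue_id=NULL → no match; kept with NULLs on the b side.
- v[7] venue_id=2 → no match; kept with NULLs on the b side.
After projecting and ordering:
b.attendees | v.vname | b.venue_id | b.event
116 | Gallery | 5 | Concert
116 | Gallery | 5 | Concert
116 | Theater | 5 | Concert
NULL | Dome | NULL | NULL
NULL | Forum | NULL | NULL
NULL | HallA | NULL | NULL
NULL | HallA | NULL | NULL
NULL | Studio | NULL | NULL

(116, Gallery, 5, Concert); (116, Gallery, 5, Concert); (116, Theater, 5, Concert); (NULL, Dome, NULL, NULL); (NULL, Forum, NULL, NULL); (NULL, HallA, NULL, NULL); (NULL, HallA, NULL, NULL); (NULL, Studio, NULL, NULL)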